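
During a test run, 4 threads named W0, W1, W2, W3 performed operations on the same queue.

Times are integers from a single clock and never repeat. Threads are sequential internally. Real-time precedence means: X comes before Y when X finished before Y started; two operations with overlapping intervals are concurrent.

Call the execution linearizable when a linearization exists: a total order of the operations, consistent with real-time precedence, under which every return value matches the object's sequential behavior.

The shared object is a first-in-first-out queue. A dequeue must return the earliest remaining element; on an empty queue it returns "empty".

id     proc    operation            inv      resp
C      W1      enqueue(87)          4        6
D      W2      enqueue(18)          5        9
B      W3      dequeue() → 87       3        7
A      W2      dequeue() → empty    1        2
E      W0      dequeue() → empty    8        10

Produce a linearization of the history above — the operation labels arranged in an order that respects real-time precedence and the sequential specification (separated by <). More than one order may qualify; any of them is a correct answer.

A < C < B < E < D

step 1: A dequeue() → empty — queue <>
step 2: C enqueue(87) — queue <87>
step 3: B dequeue() → 87 — queue <>
step 4: E dequeue() → empty — queue <>
step 5: D enqueue(18) — queue <18>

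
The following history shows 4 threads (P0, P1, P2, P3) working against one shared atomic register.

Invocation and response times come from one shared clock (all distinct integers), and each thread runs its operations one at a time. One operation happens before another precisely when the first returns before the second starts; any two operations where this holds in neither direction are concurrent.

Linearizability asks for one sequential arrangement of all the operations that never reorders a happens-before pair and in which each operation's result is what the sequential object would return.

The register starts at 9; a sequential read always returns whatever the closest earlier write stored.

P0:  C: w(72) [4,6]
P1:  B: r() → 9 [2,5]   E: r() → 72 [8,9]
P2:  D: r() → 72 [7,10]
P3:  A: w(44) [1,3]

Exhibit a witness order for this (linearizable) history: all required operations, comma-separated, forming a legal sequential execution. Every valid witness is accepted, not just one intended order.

B, A, C, D, E

step 1: B r() → 9 — value 9
step 2: A w(44) — value 44
step 3: C w(72) — value 72
step 4: D r() → 72 — value 72
step 5: E r() → 72 — value 72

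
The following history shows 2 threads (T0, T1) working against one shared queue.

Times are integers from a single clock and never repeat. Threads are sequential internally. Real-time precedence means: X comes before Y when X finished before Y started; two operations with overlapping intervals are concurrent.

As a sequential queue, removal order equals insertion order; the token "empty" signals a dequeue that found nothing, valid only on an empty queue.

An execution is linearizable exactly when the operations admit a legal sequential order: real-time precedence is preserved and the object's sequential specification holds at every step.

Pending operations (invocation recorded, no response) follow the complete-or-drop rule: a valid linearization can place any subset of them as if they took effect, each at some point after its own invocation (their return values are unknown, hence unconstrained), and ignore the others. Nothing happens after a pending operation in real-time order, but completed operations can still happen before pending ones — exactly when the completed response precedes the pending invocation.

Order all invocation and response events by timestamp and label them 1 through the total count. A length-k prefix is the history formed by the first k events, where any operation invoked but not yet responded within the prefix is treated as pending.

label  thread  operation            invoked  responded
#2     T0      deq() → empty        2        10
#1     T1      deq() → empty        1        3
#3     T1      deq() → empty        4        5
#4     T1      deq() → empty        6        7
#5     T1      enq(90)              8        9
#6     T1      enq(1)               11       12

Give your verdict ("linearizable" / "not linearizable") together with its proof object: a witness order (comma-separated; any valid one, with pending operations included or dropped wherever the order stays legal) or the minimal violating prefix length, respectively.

after step 1 (#1 deq() → empty): queue <>
after step 2 (#2 deq() → empty): queue <>
after step 3 (#3 deq() → empty): queue <>
after step 4 (#4 deq() → empty): queue <>
after step 5 (#5 enq(90)): queue <90>
after step 6 (#6 enq(1)): queue <90,1>

linearizable — witness: #1, #2, #3, #4, #5, #6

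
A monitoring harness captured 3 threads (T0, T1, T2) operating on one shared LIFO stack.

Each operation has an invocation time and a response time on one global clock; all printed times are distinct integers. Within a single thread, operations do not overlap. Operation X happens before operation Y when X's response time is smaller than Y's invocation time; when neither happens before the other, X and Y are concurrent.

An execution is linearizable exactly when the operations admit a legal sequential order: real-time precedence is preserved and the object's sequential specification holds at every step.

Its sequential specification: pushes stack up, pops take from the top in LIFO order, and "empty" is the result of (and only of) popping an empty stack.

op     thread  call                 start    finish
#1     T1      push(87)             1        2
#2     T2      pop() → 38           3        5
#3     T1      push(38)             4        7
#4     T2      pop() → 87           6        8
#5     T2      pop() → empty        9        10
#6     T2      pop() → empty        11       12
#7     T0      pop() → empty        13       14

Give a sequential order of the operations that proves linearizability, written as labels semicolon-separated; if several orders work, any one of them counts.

step 1: #1 push(87) — stack <87>
step 2: #3 push(38) — stack <87,38>
step 3: #2 pop() → 38 — stack <87>
step 4: #4 pop() → 87 — stack <>
step 5: #5 pop() → empty — stack <>
step 6: #6 pop() → empty — stack <>
step 7: #7 pop() → empty — stack <>

#1; #3; #2; #4; #5; #6; #7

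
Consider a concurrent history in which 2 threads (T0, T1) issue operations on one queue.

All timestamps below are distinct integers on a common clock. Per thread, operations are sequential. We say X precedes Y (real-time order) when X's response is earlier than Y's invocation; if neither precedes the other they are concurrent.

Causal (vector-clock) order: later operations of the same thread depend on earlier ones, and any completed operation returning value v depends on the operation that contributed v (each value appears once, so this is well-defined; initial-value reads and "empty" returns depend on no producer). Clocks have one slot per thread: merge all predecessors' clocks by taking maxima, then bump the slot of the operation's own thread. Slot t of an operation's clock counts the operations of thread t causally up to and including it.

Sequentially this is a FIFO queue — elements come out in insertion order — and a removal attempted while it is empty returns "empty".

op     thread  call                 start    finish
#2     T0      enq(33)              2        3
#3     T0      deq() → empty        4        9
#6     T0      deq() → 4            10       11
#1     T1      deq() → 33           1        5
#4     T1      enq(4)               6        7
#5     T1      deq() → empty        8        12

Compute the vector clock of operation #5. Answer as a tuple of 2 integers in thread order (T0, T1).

(1, 3)

#2 (invocation 2): nothing precedes it; T0's component alone gives (1, 0)
merge at #1 (invoked 1): VC(#2)=(1, 0), own-thread bump on T1 → (1, 1)
merge at #3 (invoked 4): VC(#2)=(1, 0), own-thread bump on T0 → (2, 0)
merge at #4 (invoked 6): VC(#1)=(1, 1), own-thread bump on T1 → (1, 2)
merge at #5 (invoked 8): VC(#4)=(1, 2), own-thread bump on T1 → (1, 3)
merge at #6 (invoked 10): VC(#3)=(2, 0), VC(#4)=(1, 2), own-thread bump on T0 → (3, 2)
target: VC(#5) = (1, 3)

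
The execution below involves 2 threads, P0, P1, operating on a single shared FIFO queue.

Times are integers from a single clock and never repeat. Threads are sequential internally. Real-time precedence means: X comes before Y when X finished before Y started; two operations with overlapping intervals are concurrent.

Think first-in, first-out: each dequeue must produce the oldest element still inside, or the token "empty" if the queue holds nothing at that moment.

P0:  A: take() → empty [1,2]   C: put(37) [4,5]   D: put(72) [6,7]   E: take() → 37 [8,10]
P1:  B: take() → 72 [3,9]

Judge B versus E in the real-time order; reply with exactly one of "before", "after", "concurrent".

concurrent

B spans [3,9], E spans [8,10]
the intervals overlap in both directions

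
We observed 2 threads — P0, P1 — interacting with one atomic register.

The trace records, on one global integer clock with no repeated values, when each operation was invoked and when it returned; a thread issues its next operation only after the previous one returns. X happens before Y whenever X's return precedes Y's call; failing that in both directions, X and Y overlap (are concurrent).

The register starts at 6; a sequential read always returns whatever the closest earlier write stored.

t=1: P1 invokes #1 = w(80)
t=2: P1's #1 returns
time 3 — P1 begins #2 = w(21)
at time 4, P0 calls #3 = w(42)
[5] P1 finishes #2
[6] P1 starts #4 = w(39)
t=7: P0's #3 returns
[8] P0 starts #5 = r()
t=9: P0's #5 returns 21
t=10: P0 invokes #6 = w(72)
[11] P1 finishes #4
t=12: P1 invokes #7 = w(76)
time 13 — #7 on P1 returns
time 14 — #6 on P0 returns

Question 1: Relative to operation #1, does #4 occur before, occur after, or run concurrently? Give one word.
#4 spans [6,11], #1 spans [1,2]
resp(#1)=2 < inv(#4)=6

after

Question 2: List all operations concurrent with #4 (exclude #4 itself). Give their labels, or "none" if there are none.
#4 runs from 6 to 11; window-overlapping ops are concurrent
#1 [1,2]: before
#2 [3,5]: before
#3 [4,7]: concurrent
#5 [8,9]: concurrent
#6 [10,14]: concurrent
#7 [12,13]: after

#3, #5, #6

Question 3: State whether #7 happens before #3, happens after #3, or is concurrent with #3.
#7 spans [12,13], #3 spans [4,7]
resp(#3)=7 < inv(#7)=12

after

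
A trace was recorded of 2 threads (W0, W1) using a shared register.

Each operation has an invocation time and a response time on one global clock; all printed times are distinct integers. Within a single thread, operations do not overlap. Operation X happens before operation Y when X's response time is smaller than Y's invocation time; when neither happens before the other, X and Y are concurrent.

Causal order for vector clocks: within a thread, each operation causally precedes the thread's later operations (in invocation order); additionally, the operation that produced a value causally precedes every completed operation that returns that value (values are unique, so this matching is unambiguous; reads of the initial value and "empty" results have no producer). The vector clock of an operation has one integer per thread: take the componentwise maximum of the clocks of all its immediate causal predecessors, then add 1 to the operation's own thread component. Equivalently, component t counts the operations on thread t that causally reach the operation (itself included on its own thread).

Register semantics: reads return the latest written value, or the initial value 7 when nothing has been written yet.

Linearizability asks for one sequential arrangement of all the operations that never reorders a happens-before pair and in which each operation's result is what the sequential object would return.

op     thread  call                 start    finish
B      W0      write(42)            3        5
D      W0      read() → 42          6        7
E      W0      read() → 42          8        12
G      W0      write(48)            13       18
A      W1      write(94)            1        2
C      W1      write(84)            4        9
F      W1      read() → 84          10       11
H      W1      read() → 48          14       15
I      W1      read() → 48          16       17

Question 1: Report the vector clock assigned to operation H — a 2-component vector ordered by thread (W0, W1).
Answer: (4, 4)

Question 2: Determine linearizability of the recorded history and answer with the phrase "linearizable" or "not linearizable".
one valid linearization: A, B, D, E, C, F, G, H, I
after step 1 (A write(94)): value 94
after step 2 (B write(42)): value 42
after step 3 (D read() → 42): value 42
after step 4 (E read() → 42): value 42
after step 5 (C write(84)): value 84
after step 6 (F read() → 84): value 84
after step 7 (G write(48)): value 48
after step 8 (H read() → 48): value 48
after step 9 (I read() → 48): value 48

linearizable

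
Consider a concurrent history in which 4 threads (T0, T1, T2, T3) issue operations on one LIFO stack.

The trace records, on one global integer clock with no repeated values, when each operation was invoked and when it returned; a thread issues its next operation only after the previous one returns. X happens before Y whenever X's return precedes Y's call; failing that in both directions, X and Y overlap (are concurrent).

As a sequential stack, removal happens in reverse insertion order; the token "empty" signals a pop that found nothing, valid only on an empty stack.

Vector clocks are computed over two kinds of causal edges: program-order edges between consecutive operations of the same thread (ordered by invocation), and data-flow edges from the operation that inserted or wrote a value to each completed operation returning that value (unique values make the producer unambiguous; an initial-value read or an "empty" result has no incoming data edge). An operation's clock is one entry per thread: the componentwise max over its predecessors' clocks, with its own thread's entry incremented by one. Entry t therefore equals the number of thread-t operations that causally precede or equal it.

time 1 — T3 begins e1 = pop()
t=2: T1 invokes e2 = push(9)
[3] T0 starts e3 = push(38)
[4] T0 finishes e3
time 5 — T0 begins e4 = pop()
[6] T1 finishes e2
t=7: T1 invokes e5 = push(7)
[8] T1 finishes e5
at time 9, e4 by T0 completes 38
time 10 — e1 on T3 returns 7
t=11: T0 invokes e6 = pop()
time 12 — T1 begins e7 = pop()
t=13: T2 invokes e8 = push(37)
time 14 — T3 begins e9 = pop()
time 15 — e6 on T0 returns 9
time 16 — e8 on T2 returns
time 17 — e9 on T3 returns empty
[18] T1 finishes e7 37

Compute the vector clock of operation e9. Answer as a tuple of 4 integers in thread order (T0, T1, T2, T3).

(0, 2, 0, 2)

e8, invoked 13, has no incoming edges; only T2's bump applies → (0, 0, 1, 0)
e2, invoked 2, has no incoming edges; only T1's bump applies → (0, 1, 0, 0)
e3, invoked 3, has no incoming edges; only T0's bump applies → (1, 0, 0, 0)
e5, invoked 7, takes VC(e2)=(0, 1, 0, 0) under max, adds 1 for T1 → (0, 2, 0, 0)
e4, invoked 5, takes VC(e3)=(1, 0, 0, 0) under max, adds 1 for T0 → (2, 0, 0, 0)
e1, invoked 1, takes VC(e5)=(0, 2, 0, 0) under max, adds 1 for T3 → (0, 2, 0, 1)
e9, invoked 14, takes VC(e1)=(0, 2, 0, 1) under max, adds 1 for T3 → (0, 2, 0, 2)
e7, invoked 12, takes VC(e5)=(0, 2, 0, 0), VC(e8)=(0, 0, 1, 0) under max, adds 1 for T1 → (0, 3, 1, 0)
e6, invoked 11, takes VC(e2)=(0, 1, 0, 0), VC(e4)=(2, 0, 0, 0) under max, adds 1 for T0 → (3, 1, 0, 0)
target: VC(e9) = (0, 2, 0, 2)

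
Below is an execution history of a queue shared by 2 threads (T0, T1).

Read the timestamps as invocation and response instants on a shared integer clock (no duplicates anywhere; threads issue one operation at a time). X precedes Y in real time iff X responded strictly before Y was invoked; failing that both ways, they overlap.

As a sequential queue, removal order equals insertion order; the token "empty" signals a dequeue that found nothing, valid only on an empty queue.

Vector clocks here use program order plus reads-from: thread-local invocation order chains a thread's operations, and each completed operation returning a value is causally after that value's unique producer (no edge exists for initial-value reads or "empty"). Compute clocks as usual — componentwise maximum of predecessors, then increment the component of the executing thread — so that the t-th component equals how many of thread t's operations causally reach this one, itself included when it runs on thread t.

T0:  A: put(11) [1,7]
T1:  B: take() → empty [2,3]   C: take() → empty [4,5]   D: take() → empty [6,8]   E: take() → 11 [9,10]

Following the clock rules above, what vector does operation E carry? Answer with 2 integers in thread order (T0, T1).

invoked at 2, B has no predecessors; its own T1 bump gives (0, 1)
invoked at 1, A has no predecessors; its own T0 bump gives (1, 0)
from VC(B)=(0, 1), C (invoked 4) maxes components and bumps T1 → (0, 2)
from VC(C)=(0, 2), D (invoked 6) maxes components and bumps T1 → (0, 3)
from VC(A)=(1, 0), VC(D)=(0, 3), E (invoked 9) maxes components and bumps T1 → (1, 4)
target: VC(E) = (1, 4)

(1, 4)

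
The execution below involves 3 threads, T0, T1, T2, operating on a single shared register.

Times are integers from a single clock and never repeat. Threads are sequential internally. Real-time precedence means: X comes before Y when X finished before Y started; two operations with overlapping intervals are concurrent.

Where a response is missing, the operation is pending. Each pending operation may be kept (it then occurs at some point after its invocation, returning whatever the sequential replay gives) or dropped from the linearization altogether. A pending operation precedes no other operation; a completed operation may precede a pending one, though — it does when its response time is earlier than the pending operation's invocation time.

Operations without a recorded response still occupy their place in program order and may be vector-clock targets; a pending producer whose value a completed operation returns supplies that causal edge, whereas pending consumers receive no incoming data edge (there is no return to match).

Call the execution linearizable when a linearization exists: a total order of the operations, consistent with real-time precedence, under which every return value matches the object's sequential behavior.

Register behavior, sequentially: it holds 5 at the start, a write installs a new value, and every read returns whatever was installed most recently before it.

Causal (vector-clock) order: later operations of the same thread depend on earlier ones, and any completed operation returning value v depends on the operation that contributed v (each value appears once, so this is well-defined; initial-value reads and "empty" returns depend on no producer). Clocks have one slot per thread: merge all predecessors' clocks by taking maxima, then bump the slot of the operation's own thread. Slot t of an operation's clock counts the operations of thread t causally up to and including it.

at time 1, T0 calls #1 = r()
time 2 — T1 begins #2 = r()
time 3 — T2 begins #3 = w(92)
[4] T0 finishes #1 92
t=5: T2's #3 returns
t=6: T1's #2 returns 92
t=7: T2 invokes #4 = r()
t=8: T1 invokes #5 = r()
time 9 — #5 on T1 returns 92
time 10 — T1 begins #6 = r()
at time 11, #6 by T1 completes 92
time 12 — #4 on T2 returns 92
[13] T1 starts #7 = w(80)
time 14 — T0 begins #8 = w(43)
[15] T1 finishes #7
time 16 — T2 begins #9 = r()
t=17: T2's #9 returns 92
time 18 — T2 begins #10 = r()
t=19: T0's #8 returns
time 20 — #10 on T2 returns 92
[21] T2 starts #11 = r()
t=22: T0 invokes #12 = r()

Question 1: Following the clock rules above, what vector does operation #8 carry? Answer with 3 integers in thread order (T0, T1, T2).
no predecessors for #3 (invoked 3): T2 increments from zero → (0, 0, 1)
VC(#4, invoked at 7): max of VC(#3)=(0, 0, 1), then +1 on thread T2 → (0, 0, 2)
VC(#2, invoked at 2): max of VC(#3)=(0, 0, 1), then +1 on thread T1 → (0, 1, 1)
VC(#1, invoked at 1): max of VC(#3)=(0, 0, 1), then +1 on thread T0 → (1, 0, 1)
VC(#9, invoked at 16): max of VC(#3)=(0, 0, 1), VC(#4)=(0, 0, 2), then +1 on thread T2 → (0, 0, 3)
VC(#5, invoked at 8): max of VC(#2)=(0, 1, 1), VC(#3)=(0, 0, 1), then +1 on thread T1 → (0, 2, 1)
VC(#8, invoked at 14): max of VC(#1)=(1, 0, 1), then +1 on thread T0 → (2, 0, 1)
VC(#10, invoked at 18): max of VC(#3)=(0, 0, 1), VC(#9)=(0, 0, 3), then +1 on thread T2 → (0, 0, 4)
VC(#6, invoked at 10): max of VC(#3)=(0, 0, 1), VC(#5)=(0, 2, 1), then +1 on thread T1 → (0, 3, 1)
VC(#12, invoked at 22): max of VC(#8)=(2, 0, 1), then +1 on thread T0 → (3, 0, 1)
VC(#11, invoked at 21): max of VC(#10)=(0, 0, 4), then +1 on thread T2 → (0, 0, 5)
VC(#7, invoked at 13): max of VC(#6)=(0, 3, 1), then +1 on thread T1 → (0, 4, 1)
target: VC(#8) = (2, 0, 1)

(2, 0, 1)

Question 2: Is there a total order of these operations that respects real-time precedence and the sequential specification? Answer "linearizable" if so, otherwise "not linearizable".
through event 16 a valid linearization exists; event 17 (#9 responding at time 17) ends that
the 8 completed operations admit 18 real-time orders; each fails the register replay
every completion of the 1 pending operation (#8) was checked; none linearizes
sample order #1, #2, #3, #4, #5, #6, #7, #9 (pending dropped) stalls at step 1 — #1 r() → 92 has no legal effect
sample order #1, #2, #3, #5, #4, #6, #7, #9 (pending dropped) stalls at step 1 — #1 r() → 92 has no legal effect

not linearizable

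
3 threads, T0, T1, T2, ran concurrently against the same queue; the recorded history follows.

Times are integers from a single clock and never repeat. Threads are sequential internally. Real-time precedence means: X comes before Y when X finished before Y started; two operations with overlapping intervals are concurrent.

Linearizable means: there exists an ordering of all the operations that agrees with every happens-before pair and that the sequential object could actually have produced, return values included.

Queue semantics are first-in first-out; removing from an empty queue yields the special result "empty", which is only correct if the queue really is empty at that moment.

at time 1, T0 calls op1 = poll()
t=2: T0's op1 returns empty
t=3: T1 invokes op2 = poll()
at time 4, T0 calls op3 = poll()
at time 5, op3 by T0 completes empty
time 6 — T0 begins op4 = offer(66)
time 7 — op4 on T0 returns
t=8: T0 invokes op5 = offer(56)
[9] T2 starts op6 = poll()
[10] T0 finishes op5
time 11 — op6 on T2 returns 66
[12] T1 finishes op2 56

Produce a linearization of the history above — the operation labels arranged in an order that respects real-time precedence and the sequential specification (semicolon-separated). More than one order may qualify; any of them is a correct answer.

1. op1 poll() → empty, leaving queue <>
2. op3 poll() → empty, leaving queue <>
3. op4 offer(66), leaving queue <66>
4. op5 offer(56), leaving queue <66,56>
5. op6 poll() → 66, leaving queue <56>
6. op2 poll() → 56, leaving queue <>

op1; op3; op4; op5; op6; op2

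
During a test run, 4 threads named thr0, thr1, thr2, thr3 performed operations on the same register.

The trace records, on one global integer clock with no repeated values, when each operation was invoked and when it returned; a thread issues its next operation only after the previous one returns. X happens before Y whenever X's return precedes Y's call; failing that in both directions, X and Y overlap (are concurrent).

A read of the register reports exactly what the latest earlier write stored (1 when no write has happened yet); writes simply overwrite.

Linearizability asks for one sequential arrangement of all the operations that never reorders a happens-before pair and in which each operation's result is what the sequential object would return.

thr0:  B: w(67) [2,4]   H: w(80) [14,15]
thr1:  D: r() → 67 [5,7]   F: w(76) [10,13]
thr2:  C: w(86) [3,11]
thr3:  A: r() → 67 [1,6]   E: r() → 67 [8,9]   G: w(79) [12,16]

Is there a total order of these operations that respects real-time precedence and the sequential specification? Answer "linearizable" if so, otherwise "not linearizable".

linearizable

one valid linearization: B, A, D, E, C, F, G, H
after step 1 (B w(67)): value 67
after step 2 (A r() → 67): value 67
after step 3 (D r() → 67): value 67
after step 4 (E r() → 67): value 67
after step 5 (C w(86)): value 86
after step 6 (F w(76)): value 76
after step 7 (G w(79)): value 79
after step 8 (H w(80)): value 80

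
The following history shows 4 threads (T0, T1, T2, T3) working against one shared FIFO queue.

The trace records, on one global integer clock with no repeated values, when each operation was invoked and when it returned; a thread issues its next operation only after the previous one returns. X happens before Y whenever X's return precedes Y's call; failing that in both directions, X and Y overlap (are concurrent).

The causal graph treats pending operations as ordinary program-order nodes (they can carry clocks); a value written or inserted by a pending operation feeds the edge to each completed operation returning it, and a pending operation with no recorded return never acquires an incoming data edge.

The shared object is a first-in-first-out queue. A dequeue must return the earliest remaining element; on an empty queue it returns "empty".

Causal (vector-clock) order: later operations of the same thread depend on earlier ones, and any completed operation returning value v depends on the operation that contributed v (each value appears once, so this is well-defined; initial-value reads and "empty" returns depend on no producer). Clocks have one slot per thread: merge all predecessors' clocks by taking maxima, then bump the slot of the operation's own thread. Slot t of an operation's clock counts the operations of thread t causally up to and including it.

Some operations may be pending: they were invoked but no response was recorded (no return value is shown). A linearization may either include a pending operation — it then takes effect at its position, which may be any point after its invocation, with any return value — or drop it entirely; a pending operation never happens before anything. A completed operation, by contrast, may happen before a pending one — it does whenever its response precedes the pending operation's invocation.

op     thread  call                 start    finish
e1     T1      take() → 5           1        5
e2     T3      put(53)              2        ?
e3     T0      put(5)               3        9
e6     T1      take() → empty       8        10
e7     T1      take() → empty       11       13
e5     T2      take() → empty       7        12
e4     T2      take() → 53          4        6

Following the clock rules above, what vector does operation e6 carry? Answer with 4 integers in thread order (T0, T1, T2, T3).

(1, 2, 0, 0)

no predecessors for e2 (invoked 2): T3 increments from zero → (0, 0, 0, 1)
no predecessors for e3 (invoked 3): T0 increments from zero → (1, 0, 0, 0)
VC(e4, invoked at 4): max of VC(e2)=(0, 0, 0, 1), then +1 on thread T2 → (0, 0, 1, 1)
VC(e1, invoked at 1): max of VC(e3)=(1, 0, 0, 0), then +1 on thread T1 → (1, 1, 0, 0)
VC(e5, invoked at 7): max of VC(e4)=(0, 0, 1, 1), then +1 on thread T2 → (0, 0, 2, 1)
VC(e6, invoked at 8): max of VC(e1)=(1, 1, 0, 0), then +1 on thread T1 → (1, 2, 0, 0)
VC(e7, invoked at 11): max of VC(e6)=(1, 2, 0, 0), then +1 on thread T1 → (1, 3, 0, 0)
target: VC(e6) = (1, 2, 0, 0)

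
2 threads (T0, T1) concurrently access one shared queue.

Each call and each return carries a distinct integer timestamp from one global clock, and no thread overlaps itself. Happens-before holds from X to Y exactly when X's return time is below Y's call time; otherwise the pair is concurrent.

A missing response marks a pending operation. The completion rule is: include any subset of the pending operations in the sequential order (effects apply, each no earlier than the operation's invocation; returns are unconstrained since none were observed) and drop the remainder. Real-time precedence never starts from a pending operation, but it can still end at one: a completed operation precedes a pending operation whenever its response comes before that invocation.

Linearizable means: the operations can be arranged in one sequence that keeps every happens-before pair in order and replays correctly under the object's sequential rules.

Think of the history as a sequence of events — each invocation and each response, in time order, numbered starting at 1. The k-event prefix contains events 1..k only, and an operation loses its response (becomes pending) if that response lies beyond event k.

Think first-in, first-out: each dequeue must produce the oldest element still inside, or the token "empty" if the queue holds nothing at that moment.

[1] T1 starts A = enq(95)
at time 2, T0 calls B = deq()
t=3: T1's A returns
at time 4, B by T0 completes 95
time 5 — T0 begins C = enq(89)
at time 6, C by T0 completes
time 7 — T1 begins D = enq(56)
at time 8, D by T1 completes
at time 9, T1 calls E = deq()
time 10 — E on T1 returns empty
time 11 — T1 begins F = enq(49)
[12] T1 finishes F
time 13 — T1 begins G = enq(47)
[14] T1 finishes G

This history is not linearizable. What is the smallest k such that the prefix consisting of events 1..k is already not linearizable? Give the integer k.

events 1..9 are still linearizable — one witness is A, B, C, D:
step 1: A enq(95) — queue <95>
step 2: B deq() → 95 — queue <>
step 3: C enq(89) — queue <89>
step 4: D enq(56) — queue <89,56>
at event 10 (E's time-10 response) nothing linearizes any more
e.g. A, B, C, D, E: illegal at step 5, since E deq() → empty cannot apply there
e.g. B, A, C, D, E: illegal at step 1, since B deq() → 95 cannot apply there

10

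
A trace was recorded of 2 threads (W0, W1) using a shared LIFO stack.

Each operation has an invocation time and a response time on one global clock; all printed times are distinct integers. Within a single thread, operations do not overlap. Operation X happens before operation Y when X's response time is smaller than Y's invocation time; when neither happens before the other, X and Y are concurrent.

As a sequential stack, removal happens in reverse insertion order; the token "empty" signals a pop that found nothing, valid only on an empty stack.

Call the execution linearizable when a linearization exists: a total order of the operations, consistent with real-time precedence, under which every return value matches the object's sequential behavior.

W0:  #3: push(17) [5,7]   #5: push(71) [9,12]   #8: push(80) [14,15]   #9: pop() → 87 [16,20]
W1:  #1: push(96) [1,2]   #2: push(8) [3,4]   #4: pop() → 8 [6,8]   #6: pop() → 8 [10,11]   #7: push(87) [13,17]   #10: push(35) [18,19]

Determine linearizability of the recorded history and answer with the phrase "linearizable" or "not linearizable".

not linearizable

the violation lands at event 11, #6's response at time 11: events 1..10 linearize, events 1..11 do not
every one of the 2 real-time-consistent orders over 5 completed LIFO stack ops fails the sequential spec
include/drop combinations of the 1 pending operation (#5) were all tried; none helps
take #1, #2, #3, #4, #6 (pending dropped): step 4 already fails, because #4 pop() → 8 cannot occur there
take #1, #2, #4, #3, #6 (pending dropped): step 5 already fails, because #6 pop() → 8 cannot occur there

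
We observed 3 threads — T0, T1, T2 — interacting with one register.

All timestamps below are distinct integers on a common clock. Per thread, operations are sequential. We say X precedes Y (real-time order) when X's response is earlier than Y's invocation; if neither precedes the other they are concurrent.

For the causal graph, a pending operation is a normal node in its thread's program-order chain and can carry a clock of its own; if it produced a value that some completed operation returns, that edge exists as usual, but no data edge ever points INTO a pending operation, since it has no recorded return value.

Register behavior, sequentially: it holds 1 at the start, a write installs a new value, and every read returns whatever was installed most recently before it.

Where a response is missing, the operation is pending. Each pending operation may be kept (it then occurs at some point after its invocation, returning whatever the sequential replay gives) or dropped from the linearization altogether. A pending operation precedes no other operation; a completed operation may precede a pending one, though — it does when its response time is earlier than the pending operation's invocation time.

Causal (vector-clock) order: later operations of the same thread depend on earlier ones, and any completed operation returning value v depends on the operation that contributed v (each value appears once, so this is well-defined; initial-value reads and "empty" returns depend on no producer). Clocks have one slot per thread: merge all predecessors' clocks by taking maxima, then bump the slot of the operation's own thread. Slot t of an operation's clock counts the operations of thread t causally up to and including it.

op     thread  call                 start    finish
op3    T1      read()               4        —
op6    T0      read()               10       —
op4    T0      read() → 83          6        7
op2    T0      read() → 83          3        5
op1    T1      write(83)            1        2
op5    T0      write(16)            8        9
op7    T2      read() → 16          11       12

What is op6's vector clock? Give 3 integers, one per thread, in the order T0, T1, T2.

op1, invoked 1, has no incoming edges; only T1's bump applies → (0, 1, 0)
merge at op3 (invoked 4): VC(op1)=(0, 1, 0), own-thread bump on T1 → (0, 2, 0)
merge at op2 (invoked 3): VC(op1)=(0, 1, 0), own-thread bump on T0 → (1, 1, 0)
merge at op4 (invoked 6): VC(op1)=(0, 1, 0), VC(op2)=(1, 1, 0), own-thread bump on T0 → (2, 1, 0)
merge at op5 (invoked 8): VC(op4)=(2, 1, 0), own-thread bump on T0 → (3, 1, 0)
merge at op7 (invoked 11): VC(op5)=(3, 1, 0), own-thread bump on T2 → (3, 1, 1)
merge at op6 (invoked 10): VC(op5)=(3, 1, 0), own-thread bump on T0 → (4, 1, 0)
target: VC(op6) = (4, 1, 0)

(4, 1, 0)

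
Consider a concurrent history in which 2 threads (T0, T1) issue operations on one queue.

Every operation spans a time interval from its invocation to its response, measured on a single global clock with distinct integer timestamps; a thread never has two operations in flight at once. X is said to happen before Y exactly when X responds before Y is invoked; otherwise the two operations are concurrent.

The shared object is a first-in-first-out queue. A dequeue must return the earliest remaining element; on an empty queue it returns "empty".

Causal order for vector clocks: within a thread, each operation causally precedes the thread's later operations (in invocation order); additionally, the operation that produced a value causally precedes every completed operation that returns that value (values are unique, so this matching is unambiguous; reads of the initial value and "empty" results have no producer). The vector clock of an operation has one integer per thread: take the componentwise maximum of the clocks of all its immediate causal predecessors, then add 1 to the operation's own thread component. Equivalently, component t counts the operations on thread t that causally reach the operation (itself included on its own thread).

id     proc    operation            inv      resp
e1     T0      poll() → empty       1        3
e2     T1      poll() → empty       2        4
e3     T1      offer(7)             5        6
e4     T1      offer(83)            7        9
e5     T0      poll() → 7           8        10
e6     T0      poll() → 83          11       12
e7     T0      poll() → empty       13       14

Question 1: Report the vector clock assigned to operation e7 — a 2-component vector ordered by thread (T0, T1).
Answer: (4, 3)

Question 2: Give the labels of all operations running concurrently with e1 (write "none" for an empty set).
Answer: e2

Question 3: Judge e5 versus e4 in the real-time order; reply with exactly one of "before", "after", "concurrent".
Answer: concurrent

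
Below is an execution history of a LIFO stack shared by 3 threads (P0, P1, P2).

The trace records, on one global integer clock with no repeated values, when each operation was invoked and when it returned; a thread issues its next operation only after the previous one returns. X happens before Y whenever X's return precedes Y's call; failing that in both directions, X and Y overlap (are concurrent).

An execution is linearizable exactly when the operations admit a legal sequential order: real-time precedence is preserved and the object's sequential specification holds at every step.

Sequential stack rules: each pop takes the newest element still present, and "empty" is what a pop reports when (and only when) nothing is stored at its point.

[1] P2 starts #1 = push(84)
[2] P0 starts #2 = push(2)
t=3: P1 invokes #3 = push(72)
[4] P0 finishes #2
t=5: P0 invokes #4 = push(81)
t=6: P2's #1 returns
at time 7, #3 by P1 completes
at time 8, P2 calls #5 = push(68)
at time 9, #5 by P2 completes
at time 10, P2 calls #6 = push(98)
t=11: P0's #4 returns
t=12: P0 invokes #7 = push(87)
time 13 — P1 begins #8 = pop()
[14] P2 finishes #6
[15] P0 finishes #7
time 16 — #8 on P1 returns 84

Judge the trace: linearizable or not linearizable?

not linearizable

the violation lands at event 16, #8's response at time 16: events 1..15 linearize, events 1..16 do not
8 completed operations, 120 real-time-consistent orders — every LIFO stack replay fails
for example #1, #2, #3, #4, #5, #6, #7, #8 fails at step 8: #8 pop() → 84 is not legal there
for example #1, #2, #3, #4, #5, #6, #8, #7 fails at step 7: #8 pop() → 84 is not legal there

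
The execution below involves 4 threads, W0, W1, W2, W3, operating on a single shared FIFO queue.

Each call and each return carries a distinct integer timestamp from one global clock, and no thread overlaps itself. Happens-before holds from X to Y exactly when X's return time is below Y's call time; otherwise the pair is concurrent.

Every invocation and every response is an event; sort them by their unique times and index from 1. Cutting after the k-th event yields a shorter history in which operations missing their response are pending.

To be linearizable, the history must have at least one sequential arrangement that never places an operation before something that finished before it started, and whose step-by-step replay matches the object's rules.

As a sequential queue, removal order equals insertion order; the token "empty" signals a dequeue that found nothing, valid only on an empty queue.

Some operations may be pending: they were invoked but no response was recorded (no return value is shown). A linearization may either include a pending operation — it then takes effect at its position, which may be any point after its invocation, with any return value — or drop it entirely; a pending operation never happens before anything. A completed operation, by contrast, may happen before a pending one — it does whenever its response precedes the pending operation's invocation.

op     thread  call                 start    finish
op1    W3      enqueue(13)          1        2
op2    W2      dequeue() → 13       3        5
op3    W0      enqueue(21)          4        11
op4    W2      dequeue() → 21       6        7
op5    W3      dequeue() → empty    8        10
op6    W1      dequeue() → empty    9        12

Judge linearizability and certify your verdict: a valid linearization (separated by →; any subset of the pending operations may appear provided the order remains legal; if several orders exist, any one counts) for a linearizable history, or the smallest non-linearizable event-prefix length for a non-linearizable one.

linearizable — witness: op1 → op2 → op3 → op4 → op5 → op6

1. op1 enqueue(13), leaving queue <13>
2. op2 dequeue() → 13, leaving queue <>
3. op3 enqueue(21), leaving queue <21>
4. op4 dequeue() → 21, leaving queue <>
5. op5 dequeue() → empty, leaving queue <>
6. op6 dequeue() → empty, leaving queue <>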